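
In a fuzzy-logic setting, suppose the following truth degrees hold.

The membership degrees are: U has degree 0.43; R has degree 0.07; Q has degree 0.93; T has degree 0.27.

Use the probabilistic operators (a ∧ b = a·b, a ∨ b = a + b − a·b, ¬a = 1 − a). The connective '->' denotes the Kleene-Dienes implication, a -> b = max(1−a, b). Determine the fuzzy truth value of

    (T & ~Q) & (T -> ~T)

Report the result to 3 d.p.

~Q = 1 − 0.9300 = 0.0700
T & ~Q = a·b on (0.2700, 0.0700) = 0.0189
~T = 1 − 0.2700 = 0.7300
T -> ~T  [Kleene-Dienes: max(1−a, b)] with a=0.2700, b=0.7300 → 0.7300
(T & ~Q) & (T -> ~T) = a·b on (0.0189, 0.7300) = 0.0138

0.014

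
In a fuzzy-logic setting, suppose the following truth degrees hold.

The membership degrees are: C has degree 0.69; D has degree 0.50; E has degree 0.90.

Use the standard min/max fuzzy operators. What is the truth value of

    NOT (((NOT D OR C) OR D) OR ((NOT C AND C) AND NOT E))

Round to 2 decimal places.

NOT D = 1 − 0.50 = 0.50
NOT D OR C = max(a, b) on (0.50, 0.69) = 0.69
(NOT D OR C) OR D = max(a, b) on (0.69, 0.50) = 0.69
NOT C = 1 − 0.69 = 0.31
NOT C AND C = min(a, b) on (0.31, 0.69) = 0.31
NOT E = 1 − 0.90 = 0.10
(NOT C AND C) AND NOT E = min(a, b) on (0.31, 0.10) = 0.10
((NOT D OR C) OR D) OR ((NOT C AND C) AND NOT E) = max(a, b) on (0.69, 0.10) = 0.69
NOT (((NOT D OR C) OR D) OR ((NOT C AND C) AND NOT E)) = 1 − 0.69 = 0.31

0.31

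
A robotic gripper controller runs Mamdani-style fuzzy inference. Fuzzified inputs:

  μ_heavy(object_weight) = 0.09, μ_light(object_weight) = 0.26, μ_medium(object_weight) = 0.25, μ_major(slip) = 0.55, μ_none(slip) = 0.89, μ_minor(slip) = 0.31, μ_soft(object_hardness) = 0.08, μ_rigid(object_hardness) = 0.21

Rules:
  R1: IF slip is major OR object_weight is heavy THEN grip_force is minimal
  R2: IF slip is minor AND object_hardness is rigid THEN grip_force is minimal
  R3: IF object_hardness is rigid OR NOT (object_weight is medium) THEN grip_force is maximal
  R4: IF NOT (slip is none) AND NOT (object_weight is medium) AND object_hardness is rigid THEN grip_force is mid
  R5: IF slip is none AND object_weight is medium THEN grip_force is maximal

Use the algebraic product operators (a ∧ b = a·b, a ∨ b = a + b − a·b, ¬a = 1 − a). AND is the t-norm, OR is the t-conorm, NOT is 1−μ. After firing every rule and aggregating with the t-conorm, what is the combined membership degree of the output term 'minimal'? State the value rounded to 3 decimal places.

R1: major=0.55, heavy=0.09; OR[a + b − a·b] → w = 0.5905
R2: minor=0.31, rigid=0.21; AND[a·b] → w = 0.0651
R3: rigid=0.21, ¬medium=1−0.25=0.75; OR[a + b − a·b] → w = 0.8025
R4: ¬none=1−0.89=0.11, ¬medium=1−0.25=0.75, rigid=0.21; AND[a·b] → w = 0.0173
R5: none=0.89, medium=0.25; AND[a·b] → w = 0.2225
Rules with consequent 'minimal': {R1, R2} → strengths 0.5905, 0.0651
Aggregate via t-conorm [a + b − a·b]: 0.6172

0.617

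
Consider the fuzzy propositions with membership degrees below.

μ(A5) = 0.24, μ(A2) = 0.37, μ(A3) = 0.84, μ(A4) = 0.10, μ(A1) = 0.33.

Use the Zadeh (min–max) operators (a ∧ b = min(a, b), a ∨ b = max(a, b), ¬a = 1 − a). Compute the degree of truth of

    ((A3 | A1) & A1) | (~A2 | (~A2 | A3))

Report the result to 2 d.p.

0.84

A3 | A1 = max(a, b) on (0.84, 0.33) = 0.84
(A3 | A1) & A1 = min(a, b) on (0.84, 0.33) = 0.33
~A2 = 1 − 0.37 = 0.63
~A2 = 1 − 0.37 = 0.63
~A2 | A3 = max(a, b) on (0.63, 0.84) = 0.84
~A2 | (~A2 | A3) = max(a, b) on (0.63, 0.84) = 0.84
((A3 | A1) & A1) | (~A2 | (~A2 | A3)) = max(a, b) on (0.33, 0.84) = 0.84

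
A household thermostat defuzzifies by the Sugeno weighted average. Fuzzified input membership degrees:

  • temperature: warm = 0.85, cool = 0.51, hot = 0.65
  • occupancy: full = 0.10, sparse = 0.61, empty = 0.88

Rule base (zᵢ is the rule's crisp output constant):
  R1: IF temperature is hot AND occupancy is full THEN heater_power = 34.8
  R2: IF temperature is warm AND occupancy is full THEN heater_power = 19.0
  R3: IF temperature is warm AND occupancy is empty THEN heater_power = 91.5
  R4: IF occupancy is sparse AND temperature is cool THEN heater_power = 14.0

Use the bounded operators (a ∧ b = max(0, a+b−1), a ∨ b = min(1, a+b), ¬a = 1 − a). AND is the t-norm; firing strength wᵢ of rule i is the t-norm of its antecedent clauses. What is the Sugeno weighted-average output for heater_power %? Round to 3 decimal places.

R1 (z=34.8): hot=0.65, full=0.10; AND[max(0, a+b−1)] → w = 0.00
R2 (z=19.0): warm=0.85, full=0.10; AND[max(0, a+b−1)] → w = 0.00
R3 (z=91.5): warm=0.85, empty=0.88; AND[max(0, a+b−1)] → w = 0.73
R4 (z=14.0): sparse=0.61, cool=0.51; AND[max(0, a+b−1)] → w = 0.12
Weighted average = (0.00·34.8 + 0.00·19.0 + 0.73·91.5 + 0.12·14.0) / (0.00 + 0.00 + 0.73 + 0.12)
  = 68.4750 / 0.8500 = 80.559

80.559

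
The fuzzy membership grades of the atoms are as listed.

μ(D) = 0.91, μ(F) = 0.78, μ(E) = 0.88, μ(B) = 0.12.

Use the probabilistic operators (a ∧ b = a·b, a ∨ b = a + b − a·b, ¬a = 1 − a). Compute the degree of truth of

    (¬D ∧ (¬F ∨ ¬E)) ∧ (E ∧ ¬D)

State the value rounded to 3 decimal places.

¬D = 1 − 0.9100 = 0.0900
¬F = 1 − 0.7800 = 0.2200
¬E = 1 − 0.8800 = 0.1200
¬F ∨ ¬E = a + b − a·b on (0.2200, 0.1200) = 0.3136
¬D ∧ (¬F ∨ ¬E) = a·b on (0.0900, 0.3136) = 0.0282
¬D = 1 − 0.9100 = 0.0900
E ∧ ¬D = a·b on (0.8800, 0.0900) = 0.0792
(¬D ∧ (¬F ∨ ¬E)) ∧ (E ∧ ¬D) = a·b on (0.0282, 0.0792) = 0.0022

0.002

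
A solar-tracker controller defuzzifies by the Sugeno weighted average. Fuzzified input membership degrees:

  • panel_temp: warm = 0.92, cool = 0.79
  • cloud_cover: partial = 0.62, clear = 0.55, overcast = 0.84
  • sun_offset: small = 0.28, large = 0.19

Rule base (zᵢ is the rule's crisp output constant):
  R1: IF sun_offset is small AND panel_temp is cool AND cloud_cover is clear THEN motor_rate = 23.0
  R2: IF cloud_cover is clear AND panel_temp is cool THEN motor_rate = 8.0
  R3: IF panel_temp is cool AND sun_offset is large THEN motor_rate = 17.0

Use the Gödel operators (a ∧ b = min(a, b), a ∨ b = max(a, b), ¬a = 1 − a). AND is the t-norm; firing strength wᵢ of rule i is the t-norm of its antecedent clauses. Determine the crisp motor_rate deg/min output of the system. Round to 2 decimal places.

13.79

R1 (z=23.0): small=0.28, cool=0.79, clear=0.55; AND[min(a, b)] → w = 0.28
R2 (z=8.0): clear=0.55, cool=0.79; AND[min(a, b)] → w = 0.55
R3 (z=17.0): cool=0.79, large=0.19; AND[min(a, b)] → w = 0.19
Weighted average = (0.28·23.0 + 0.55·8.0 + 0.19·17.0) / (0.28 + 0.55 + 0.19)
  = 14.0700 / 1.0200 = 13.79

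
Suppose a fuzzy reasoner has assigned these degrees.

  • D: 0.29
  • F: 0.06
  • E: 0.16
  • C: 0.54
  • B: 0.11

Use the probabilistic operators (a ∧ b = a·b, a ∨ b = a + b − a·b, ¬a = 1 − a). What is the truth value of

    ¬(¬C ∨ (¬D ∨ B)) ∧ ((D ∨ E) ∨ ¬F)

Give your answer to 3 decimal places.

¬C = 1 − 0.5400 = 0.4600
¬D = 1 − 0.2900 = 0.7100
¬D ∨ B = a + b − a·b on (0.7100, 0.1100) = 0.7419
¬C ∨ (¬D ∨ B) = a + b − a·b on (0.4600, 0.7419) = 0.8606
¬(¬C ∨ (¬D ∨ B)) = 1 − 0.8606 = 0.1394
D ∨ E = a + b − a·b on (0.2900, 0.1600) = 0.4036
¬F = 1 − 0.0600 = 0.9400
(D ∨ E) ∨ ¬F = a + b − a·b on (0.4036, 0.9400) = 0.9642
¬(¬C ∨ (¬D ∨ B)) ∧ ((D ∨ E) ∨ ¬F) = a·b on (0.1394, 0.9642) = 0.1344

0.134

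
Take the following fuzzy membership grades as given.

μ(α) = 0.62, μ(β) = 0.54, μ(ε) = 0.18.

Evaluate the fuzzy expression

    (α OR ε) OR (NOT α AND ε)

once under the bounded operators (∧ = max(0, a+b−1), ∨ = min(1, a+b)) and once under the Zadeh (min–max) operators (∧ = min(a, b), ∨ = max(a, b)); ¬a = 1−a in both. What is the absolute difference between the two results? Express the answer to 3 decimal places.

Under bounded:
  α OR ε = min(1, a+b) on (0.62, 0.18) = 0.80
  NOT α = 1 − 0.62 = 0.38
  NOT α AND ε = max(0, a+b−1) on (0.38, 0.18) = 0.00
  (α OR ε) OR (NOT α AND ε) = min(1, a+b) on (0.80, 0.00) = 0.80
  → value = 0.8000
Under Zadeh (min–max):
  α OR ε = max(a, b) on (0.62, 0.18) = 0.62
  NOT α = 1 − 0.62 = 0.38
  NOT α AND ε = min(a, b) on (0.38, 0.18) = 0.18
  (α OR ε) OR (NOT α AND ε) = max(a, b) on (0.62, 0.18) = 0.62
  → value = 0.6200
|0.8000 − 0.6200| = 0.180

0.180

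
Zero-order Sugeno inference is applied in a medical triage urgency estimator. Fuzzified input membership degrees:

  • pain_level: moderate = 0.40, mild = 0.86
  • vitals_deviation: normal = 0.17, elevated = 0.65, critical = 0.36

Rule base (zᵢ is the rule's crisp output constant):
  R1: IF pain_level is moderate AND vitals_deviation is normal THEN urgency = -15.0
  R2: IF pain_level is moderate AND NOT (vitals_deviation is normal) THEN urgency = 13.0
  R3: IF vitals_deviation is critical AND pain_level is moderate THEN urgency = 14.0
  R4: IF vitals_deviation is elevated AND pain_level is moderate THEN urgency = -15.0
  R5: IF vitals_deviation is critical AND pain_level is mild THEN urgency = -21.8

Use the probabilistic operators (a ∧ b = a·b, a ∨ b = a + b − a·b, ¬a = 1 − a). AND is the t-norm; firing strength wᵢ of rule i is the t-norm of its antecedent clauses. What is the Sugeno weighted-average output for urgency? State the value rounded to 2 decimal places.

R1 (z=-15.0): moderate=0.40, normal=0.17; AND[a·b] → w = 0.0680
R2 (z=13.0): moderate=0.40, ¬normal=1−0.17=0.83; AND[a·b] → w = 0.3320
R3 (z=14.0): critical=0.36, moderate=0.40; AND[a·b] → w = 0.1440
R4 (z=-15.0): elevated=0.65, moderate=0.40; AND[a·b] → w = 0.2600
R5 (z=-21.8): critical=0.36, mild=0.86; AND[a·b] → w = 0.3096
Weighted average = (0.0680·-15.0 + 0.3320·13.0 + 0.1440·14.0 + 0.2600·-15.0 + 0.3096·-21.8) / (0.0680 + 0.3320 + 0.1440 + 0.2600 + 0.3096)
  = -5.3373 / 1.1136 = -4.79

-4.79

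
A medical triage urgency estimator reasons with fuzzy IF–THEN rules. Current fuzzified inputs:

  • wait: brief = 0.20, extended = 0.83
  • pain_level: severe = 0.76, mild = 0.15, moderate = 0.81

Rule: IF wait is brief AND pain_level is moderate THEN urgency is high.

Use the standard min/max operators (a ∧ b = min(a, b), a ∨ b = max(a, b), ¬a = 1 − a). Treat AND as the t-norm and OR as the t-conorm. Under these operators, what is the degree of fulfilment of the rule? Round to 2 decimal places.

firing strength: brief=0.20, moderate=0.81; AND[min(a, b)] → w = 0.20

0.20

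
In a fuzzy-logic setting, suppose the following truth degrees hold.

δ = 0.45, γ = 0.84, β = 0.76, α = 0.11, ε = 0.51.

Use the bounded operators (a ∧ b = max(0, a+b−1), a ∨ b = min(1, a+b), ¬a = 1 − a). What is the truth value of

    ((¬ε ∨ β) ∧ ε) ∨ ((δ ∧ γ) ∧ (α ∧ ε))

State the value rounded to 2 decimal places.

0.51

¬ε = 1 − 0.51 = 0.49
¬ε ∨ β = min(1, a+b) on (0.49, 0.76) = 1.00
(¬ε ∨ β) ∧ ε = max(0, a+b−1) on (1.00, 0.51) = 0.51
δ ∧ γ = max(0, a+b−1) on (0.45, 0.84) = 0.29
α ∧ ε = max(0, a+b−1) on (0.11, 0.51) = 0.00
(δ ∧ γ) ∧ (α ∧ ε) = max(0, a+b−1) on (0.29, 0.00) = 0.00
((¬ε ∨ β) ∧ ε) ∨ ((δ ∧ γ) ∧ (α ∧ ε)) = min(1, a+b) on (0.51, 0.00) = 0.51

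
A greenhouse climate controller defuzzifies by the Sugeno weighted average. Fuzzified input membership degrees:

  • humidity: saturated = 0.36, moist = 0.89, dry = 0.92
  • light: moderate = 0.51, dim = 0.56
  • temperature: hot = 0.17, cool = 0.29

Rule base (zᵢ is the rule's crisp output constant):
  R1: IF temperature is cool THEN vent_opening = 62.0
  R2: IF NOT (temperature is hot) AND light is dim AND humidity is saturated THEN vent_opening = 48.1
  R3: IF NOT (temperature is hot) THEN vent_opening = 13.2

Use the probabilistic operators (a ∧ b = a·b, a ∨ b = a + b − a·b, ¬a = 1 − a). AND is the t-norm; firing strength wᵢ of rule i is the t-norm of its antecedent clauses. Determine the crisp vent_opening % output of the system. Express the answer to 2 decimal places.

R1 (z=62.0): cool=0.29 → w = 0.2900
R2 (z=48.1): ¬hot=1−0.17=0.83, dim=0.56, saturated=0.36; AND[a·b] → w = 0.1673
R3 (z=13.2): ¬hot=1−0.17=0.83 → w = 0.8300
Weighted average = (0.2900·62.0 + 0.1673·48.1 + 0.8300·13.2) / (0.2900 + 0.1673 + 0.8300)
  = 36.9845 / 1.2873 = 28.73

28.73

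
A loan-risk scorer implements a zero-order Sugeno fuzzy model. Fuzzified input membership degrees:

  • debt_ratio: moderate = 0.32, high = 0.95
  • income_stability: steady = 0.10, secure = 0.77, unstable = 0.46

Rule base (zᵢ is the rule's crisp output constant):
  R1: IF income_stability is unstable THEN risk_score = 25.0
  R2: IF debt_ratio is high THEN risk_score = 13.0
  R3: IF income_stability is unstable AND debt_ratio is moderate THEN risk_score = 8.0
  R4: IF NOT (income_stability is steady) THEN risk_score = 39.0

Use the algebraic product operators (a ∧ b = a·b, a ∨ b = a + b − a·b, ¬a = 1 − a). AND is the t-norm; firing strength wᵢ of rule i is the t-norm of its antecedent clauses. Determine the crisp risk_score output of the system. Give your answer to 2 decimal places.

24.47

R1 (z=25.0): unstable=0.46 → w = 0.4600
R2 (z=13.0): high=0.95 → w = 0.9500
R3 (z=8.0): unstable=0.46, moderate=0.32; AND[a·b] → w = 0.1472
R4 (z=39.0): ¬steady=1−0.10=0.90 → w = 0.9000
Weighted average = (0.4600·25.0 + 0.9500·13.0 + 0.1472·8.0 + 0.9000·39.0) / (0.4600 + 0.9500 + 0.1472 + 0.9000)
  = 60.1276 / 2.4572 = 24.47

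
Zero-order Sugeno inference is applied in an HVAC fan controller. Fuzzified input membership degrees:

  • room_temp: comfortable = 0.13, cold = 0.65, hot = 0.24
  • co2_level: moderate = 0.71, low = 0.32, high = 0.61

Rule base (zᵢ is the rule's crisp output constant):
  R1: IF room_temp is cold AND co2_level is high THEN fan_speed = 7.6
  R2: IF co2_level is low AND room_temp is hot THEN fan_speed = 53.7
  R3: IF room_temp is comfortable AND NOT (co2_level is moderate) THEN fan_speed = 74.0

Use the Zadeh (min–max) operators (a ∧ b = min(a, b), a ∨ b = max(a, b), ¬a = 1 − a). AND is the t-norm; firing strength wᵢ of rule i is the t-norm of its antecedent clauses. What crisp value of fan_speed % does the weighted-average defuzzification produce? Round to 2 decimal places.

27.70

R1 (z=7.6): cold=0.65, high=0.61; AND[min(a, b)] → w = 0.61
R2 (z=53.7): low=0.32, hot=0.24; AND[min(a, b)] → w = 0.24
R3 (z=74.0): comfortable=0.13, ¬moderate=1−0.71=0.29; AND[min(a, b)] → w = 0.13
Weighted average = (0.61·7.6 + 0.24·53.7 + 0.13·74.0) / (0.61 + 0.24 + 0.13)
  = 27.1440 / 0.9800 = 27.70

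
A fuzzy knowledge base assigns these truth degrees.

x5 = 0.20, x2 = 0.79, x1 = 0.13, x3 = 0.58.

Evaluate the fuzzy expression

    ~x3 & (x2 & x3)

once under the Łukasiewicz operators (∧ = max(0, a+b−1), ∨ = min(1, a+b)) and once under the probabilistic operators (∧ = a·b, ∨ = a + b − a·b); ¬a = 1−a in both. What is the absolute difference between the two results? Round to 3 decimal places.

0.192

Under Łukasiewicz:
  ~x3 = 1 − 0.58 = 0.42
  x2 & x3 = max(0, a+b−1) on (0.79, 0.58) = 0.37
  ~x3 & (x2 & x3) = max(0, a+b−1) on (0.42, 0.37) = 0.00
  → value = 0.0000
Under probabilistic:
  ~x3 = 1 − 0.5800 = 0.4200
  x2 & x3 = a·b on (0.7900, 0.5800) = 0.4582
  ~x3 & (x2 & x3) = a·b on (0.4200, 0.4582) = 0.1924
  → value = 0.1924
|0.0000 − 0.1924| = 0.192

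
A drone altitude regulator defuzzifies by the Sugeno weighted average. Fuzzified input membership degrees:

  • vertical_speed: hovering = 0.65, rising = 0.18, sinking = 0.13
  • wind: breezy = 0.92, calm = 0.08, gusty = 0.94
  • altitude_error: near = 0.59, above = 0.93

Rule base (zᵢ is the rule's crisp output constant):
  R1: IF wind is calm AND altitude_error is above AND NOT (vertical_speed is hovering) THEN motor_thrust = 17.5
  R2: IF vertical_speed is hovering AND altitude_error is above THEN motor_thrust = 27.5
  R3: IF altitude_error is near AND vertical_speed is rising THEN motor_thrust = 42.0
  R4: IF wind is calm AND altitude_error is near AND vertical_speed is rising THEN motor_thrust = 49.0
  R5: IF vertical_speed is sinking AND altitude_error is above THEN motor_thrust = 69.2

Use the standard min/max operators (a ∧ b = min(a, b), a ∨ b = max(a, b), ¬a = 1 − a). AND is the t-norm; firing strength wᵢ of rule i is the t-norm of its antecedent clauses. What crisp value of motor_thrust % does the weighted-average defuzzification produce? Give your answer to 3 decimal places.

R1 (z=17.5): calm=0.08, above=0.93, ¬hovering=1−0.65=0.35; AND[min(a, b)] → w = 0.08
R2 (z=27.5): hovering=0.65, above=0.93; AND[min(a, b)] → w = 0.65
R3 (z=42.0): near=0.59, rising=0.18; AND[min(a, b)] → w = 0.18
R4 (z=49.0): calm=0.08, near=0.59, rising=0.18; AND[min(a, b)] → w = 0.08
R5 (z=69.2): sinking=0.13, above=0.93; AND[min(a, b)] → w = 0.13
Weighted average = (0.08·17.5 + 0.65·27.5 + 0.18·42.0 + 0.08·49.0 + 0.13·69.2) / (0.08 + 0.65 + 0.18 + 0.08 + 0.13)
  = 39.7510 / 1.1200 = 35.492

35.492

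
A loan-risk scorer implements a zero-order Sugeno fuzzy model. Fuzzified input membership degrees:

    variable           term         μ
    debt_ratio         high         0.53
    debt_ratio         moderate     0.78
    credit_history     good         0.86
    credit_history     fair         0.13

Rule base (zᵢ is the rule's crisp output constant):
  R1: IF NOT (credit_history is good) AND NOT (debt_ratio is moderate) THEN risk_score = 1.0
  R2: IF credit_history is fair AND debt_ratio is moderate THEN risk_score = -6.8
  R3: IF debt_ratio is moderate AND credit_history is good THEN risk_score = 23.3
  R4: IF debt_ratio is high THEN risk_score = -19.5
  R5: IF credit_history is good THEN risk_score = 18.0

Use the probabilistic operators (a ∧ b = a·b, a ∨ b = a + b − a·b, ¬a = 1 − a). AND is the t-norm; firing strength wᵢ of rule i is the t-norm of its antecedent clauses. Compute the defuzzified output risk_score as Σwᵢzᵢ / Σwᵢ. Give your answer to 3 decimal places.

9.173

R1 (z=1.0): ¬good=1−0.86=0.14, ¬moderate=1−0.78=0.22; AND[a·b] → w = 0.0308
R2 (z=-6.8): fair=0.13, moderate=0.78; AND[a·b] → w = 0.1014
R3 (z=23.3): moderate=0.78, good=0.86; AND[a·b] → w = 0.6708
R4 (z=-19.5): high=0.53 → w = 0.5300
R5 (z=18.0): good=0.86 → w = 0.8600
Weighted average = (0.0308·1.0 + 0.1014·-6.8 + 0.6708·23.3 + 0.5300·-19.5 + 0.8600·18.0) / (0.0308 + 0.1014 + 0.6708 + 0.5300 + 0.8600)
  = 20.1159 / 2.1930 = 9.173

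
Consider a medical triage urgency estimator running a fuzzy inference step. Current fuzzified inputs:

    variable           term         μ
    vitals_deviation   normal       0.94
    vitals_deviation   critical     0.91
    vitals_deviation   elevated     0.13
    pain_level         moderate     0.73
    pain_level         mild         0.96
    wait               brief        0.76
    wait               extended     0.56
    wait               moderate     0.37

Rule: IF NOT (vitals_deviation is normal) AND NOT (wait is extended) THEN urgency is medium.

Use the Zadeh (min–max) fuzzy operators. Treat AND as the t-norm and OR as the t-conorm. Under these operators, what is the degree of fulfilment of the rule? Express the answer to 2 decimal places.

0.06

firing strength: ¬normal=1−0.94=0.06, ¬extended=1−0.56=0.44; AND[min(a, b)] → w = 0.06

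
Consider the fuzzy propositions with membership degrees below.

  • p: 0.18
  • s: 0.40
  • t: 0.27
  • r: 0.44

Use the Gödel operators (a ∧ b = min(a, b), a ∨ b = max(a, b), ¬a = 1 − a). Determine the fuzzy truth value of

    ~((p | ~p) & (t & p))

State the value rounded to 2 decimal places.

0.82

~p = 1 − 0.18 = 0.82
p | ~p = max(a, b) on (0.18, 0.82) = 0.82
t & p = min(a, b) on (0.27, 0.18) = 0.18
(p | ~p) & (t & p) = min(a, b) on (0.82, 0.18) = 0.18
~((p | ~p) & (t & p)) = 1 − 0.18 = 0.82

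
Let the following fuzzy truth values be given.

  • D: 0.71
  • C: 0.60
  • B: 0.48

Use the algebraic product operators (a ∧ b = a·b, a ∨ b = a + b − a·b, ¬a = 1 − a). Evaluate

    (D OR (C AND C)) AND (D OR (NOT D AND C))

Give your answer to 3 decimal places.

0.619

C AND C = a·b on (0.6000, 0.6000) = 0.3600
D OR (C AND C) = a + b − a·b on (0.7100, 0.3600) = 0.8144
NOT D = 1 − 0.7100 = 0.2900
NOT D AND C = a·b on (0.2900, 0.6000) = 0.1740
D OR (NOT D AND C) = a + b − a·b on (0.7100, 0.1740) = 0.7605
(D OR (C AND C)) AND (D OR (NOT D AND C)) = a·b on (0.8144, 0.7605) = 0.6193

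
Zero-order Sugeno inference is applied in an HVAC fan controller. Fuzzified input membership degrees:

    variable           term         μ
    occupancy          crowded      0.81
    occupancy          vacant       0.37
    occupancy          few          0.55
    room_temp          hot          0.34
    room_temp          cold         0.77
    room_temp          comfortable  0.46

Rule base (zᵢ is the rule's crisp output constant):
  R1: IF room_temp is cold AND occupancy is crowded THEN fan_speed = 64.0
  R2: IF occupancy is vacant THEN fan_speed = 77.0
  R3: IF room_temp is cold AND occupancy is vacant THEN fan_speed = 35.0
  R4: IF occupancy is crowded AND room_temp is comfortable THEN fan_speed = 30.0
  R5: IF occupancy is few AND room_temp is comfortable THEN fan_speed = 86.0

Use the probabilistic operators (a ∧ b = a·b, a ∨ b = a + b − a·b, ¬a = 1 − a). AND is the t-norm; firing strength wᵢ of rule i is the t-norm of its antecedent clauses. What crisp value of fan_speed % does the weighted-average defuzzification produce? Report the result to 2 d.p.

R1 (z=64.0): cold=0.77, crowded=0.81; AND[a·b] → w = 0.6237
R2 (z=77.0): vacant=0.37 → w = 0.3700
R3 (z=35.0): cold=0.77, vacant=0.37; AND[a·b] → w = 0.2849
R4 (z=30.0): crowded=0.81, comfortable=0.46; AND[a·b] → w = 0.3726
R5 (z=86.0): few=0.55, comfortable=0.46; AND[a·b] → w = 0.2530
Weighted average = (0.6237·64.0 + 0.3700·77.0 + 0.2849·35.0 + 0.3726·30.0 + 0.2530·86.0) / (0.6237 + 0.3700 + 0.2849 + 0.3726 + 0.2530)
  = 111.3143 / 1.9042 = 58.46

58.46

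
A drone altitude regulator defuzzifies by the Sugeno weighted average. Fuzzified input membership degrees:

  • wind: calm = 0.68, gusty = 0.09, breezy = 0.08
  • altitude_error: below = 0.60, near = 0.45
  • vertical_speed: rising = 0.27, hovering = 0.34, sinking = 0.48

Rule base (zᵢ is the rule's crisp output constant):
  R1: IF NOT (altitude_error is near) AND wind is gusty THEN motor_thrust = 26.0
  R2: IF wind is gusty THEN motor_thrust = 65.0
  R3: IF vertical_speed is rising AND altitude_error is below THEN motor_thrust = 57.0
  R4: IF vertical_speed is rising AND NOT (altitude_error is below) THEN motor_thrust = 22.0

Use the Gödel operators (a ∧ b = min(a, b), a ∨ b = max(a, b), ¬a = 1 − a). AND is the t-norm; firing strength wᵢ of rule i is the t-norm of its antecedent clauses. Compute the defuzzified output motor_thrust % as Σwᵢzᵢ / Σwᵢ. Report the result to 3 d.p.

R1 (z=26.0): ¬near=1−0.45=0.55, gusty=0.09; AND[min(a, b)] → w = 0.09
R2 (z=65.0): gusty=0.09 → w = 0.09
R3 (z=57.0): rising=0.27, below=0.60; AND[min(a, b)] → w = 0.27
R4 (z=22.0): rising=0.27, ¬below=1−0.60=0.40; AND[min(a, b)] → w = 0.27
Weighted average = (0.09·26.0 + 0.09·65.0 + 0.27·57.0 + 0.27·22.0) / (0.09 + 0.09 + 0.27 + 0.27)
  = 29.5200 / 0.7200 = 41.000

41.000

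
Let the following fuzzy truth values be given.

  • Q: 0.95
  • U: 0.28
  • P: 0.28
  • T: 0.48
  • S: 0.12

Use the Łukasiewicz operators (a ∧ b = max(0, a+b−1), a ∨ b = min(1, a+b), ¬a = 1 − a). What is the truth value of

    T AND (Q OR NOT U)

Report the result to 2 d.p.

0.48

NOT U = 1 − 0.28 = 0.72
Q OR NOT U = min(1, a+b) on (0.95, 0.72) = 1.00
T AND (Q OR NOT U) = max(0, a+b−1) on (0.48, 1.00) = 0.48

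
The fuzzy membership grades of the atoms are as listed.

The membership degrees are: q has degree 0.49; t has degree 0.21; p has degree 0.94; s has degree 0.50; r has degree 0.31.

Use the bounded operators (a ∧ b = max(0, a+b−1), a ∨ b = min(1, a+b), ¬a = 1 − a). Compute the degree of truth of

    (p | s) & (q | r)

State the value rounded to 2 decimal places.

0.80

p | s = min(1, a+b) on (0.94, 0.50) = 1.00
q | r = min(1, a+b) on (0.49, 0.31) = 0.80
(p | s) & (q | r) = max(0, a+b−1) on (1.00, 0.80) = 0.80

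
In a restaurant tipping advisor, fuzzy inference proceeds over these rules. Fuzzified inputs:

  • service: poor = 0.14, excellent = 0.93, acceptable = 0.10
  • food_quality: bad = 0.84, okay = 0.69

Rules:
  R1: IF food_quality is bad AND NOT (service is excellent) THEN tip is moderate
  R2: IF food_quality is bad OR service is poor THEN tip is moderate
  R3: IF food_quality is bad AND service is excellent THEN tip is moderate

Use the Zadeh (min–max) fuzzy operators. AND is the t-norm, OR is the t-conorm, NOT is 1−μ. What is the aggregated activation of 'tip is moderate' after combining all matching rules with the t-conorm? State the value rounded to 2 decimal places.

R1: bad=0.84, ¬excellent=1−0.93=0.07; AND[min(a, b)] → w = 0.07
R2: bad=0.84, poor=0.14; OR[max(a, b)] → w = 0.84
R3: bad=0.84, excellent=0.93; AND[min(a, b)] → w = 0.84
Rules with consequent 'moderate': {R1, R2, R3} → strengths 0.07, 0.84, 0.84
Aggregate via t-conorm [max(a, b)]: 0.84

0.84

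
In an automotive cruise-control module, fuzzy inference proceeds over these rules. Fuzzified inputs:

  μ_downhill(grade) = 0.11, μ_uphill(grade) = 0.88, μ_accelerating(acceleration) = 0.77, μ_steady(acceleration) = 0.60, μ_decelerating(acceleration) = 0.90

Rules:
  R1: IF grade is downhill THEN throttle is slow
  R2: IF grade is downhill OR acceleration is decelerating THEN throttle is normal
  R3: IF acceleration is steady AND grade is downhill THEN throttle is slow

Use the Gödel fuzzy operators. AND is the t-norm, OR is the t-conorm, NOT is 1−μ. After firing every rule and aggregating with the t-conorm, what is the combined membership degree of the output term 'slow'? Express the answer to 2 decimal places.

R1: downhill=0.11 → w = 0.11
R2: downhill=0.11, decelerating=0.90; OR[max(a, b)] → w = 0.90
R3: steady=0.60, downhill=0.11; AND[min(a, b)] → w = 0.11
Rules with consequent 'slow': {R1, R3} → strengths 0.11, 0.11
Aggregate via t-conorm [max(a, b)]: 0.11

0.11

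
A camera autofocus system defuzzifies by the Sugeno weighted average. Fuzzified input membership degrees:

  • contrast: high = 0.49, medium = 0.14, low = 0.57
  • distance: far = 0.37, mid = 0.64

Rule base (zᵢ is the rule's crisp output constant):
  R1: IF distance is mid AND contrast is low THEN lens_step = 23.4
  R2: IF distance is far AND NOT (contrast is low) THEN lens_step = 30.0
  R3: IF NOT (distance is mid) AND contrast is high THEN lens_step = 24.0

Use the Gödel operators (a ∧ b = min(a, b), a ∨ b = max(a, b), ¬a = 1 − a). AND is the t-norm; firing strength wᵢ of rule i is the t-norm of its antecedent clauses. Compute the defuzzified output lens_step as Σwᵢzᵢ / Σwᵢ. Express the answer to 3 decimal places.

R1 (z=23.4): mid=0.64, low=0.57; AND[min(a, b)] → w = 0.57
R2 (z=30.0): far=0.37, ¬low=1−0.57=0.43; AND[min(a, b)] → w = 0.37
R3 (z=24.0): ¬mid=1−0.64=0.36, high=0.49; AND[min(a, b)] → w = 0.36
Weighted average = (0.57·23.4 + 0.37·30.0 + 0.36·24.0) / (0.57 + 0.37 + 0.36)
  = 33.0780 / 1.3000 = 25.445

25.445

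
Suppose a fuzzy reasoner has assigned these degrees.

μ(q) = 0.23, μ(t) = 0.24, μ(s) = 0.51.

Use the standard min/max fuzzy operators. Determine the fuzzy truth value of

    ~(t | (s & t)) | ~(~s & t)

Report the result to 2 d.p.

0.76

s & t = min(a, b) on (0.51, 0.24) = 0.24
t | (s & t) = max(a, b) on (0.24, 0.24) = 0.24
~(t | (s & t)) = 1 − 0.24 = 0.76
~s = 1 − 0.51 = 0.49
~s & t = min(a, b) on (0.49, 0.24) = 0.24
~(~s & t) = 1 − 0.24 = 0.76
~(t | (s & t)) | ~(~s & t) = max(a, b) on (0.76, 0.76) = 0.76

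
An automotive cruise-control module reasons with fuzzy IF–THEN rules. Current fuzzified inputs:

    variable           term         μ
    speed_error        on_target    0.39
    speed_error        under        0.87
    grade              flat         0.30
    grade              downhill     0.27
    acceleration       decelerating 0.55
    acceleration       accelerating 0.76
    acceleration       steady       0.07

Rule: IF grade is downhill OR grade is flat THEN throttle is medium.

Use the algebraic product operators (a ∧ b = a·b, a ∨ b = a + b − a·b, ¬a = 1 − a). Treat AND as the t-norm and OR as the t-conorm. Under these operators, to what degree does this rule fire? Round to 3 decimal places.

firing strength: downhill=0.27, flat=0.30; OR[a + b − a·b] → w = 0.4890

0.489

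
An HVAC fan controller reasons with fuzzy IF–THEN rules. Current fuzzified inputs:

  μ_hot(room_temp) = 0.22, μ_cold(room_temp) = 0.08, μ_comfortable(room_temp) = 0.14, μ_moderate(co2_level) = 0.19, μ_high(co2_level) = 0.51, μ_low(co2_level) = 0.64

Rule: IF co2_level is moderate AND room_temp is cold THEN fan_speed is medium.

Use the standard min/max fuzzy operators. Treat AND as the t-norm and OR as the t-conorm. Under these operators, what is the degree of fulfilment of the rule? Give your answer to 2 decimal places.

firing strength: moderate=0.19, cold=0.08; AND[min(a, b)] → w = 0.08

0.08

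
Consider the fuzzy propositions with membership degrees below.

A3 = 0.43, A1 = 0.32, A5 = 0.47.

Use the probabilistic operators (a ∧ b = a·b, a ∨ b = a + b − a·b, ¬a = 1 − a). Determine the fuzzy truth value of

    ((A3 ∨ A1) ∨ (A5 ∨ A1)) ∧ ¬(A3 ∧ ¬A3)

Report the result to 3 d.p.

0.649

A3 ∨ A1 = a + b − a·b on (0.4300, 0.3200) = 0.6124
A5 ∨ A1 = a + b − a·b on (0.4700, 0.3200) = 0.6396
(A3 ∨ A1) ∨ (A5 ∨ A1) = a + b − a·b on (0.6124, 0.6396) = 0.8603
¬A3 = 1 − 0.4300 = 0.5700
A3 ∧ ¬A3 = a·b on (0.4300, 0.5700) = 0.2451
¬(A3 ∧ ¬A3) = 1 − 0.2451 = 0.7549
((A3 ∨ A1) ∨ (A5 ∨ A1)) ∧ ¬(A3 ∧ ¬A3) = a·b on (0.8603, 0.7549) = 0.6494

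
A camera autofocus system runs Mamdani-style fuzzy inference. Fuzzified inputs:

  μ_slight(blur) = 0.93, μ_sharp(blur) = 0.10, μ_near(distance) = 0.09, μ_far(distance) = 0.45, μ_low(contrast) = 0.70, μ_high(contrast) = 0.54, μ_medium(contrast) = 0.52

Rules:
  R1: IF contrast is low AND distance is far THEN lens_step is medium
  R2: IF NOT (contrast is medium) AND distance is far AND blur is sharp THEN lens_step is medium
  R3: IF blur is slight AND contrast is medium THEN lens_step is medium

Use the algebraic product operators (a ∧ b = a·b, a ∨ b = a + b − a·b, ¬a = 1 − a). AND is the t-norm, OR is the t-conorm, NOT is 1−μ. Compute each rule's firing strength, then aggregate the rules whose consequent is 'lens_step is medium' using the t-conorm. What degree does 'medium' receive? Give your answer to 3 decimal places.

R1: low=0.70, far=0.45; AND[a·b] → w = 0.3150
R2: ¬medium=1−0.52=0.48, far=0.45, sharp=0.10; AND[a·b] → w = 0.0216
R3: slight=0.93, medium=0.52; AND[a·b] → w = 0.4836
Rules with consequent 'medium': {R1, R2, R3} → strengths 0.3150, 0.0216, 0.4836
Aggregate via t-conorm [a + b − a·b]: 0.6539

0.654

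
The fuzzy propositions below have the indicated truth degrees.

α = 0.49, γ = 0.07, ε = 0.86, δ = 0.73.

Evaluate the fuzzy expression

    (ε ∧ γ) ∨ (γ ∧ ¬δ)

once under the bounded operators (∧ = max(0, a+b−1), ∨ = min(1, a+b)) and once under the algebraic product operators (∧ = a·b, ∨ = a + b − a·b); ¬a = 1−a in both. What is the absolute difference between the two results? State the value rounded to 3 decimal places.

Under bounded:
  ε ∧ γ = max(0, a+b−1) on (0.86, 0.07) = 0.00
  ¬δ = 1 − 0.73 = 0.27
  γ ∧ ¬δ = max(0, a+b−1) on (0.07, 0.27) = 0.00
  (ε ∧ γ) ∨ (γ ∧ ¬δ) = min(1, a+b) on (0.00, 0.00) = 0.00
  → value = 0.0000
Under algebraic product:
  ε ∧ γ = a·b on (0.8600, 0.0700) = 0.0602
  ¬δ = 1 − 0.7300 = 0.2700
  γ ∧ ¬δ = a·b on (0.0700, 0.2700) = 0.0189
  (ε ∧ γ) ∨ (γ ∧ ¬δ) = a + b − a·b on (0.0602, 0.0189) = 0.0780
  → value = 0.0780
|0.0000 − 0.0780| = 0.078

0.078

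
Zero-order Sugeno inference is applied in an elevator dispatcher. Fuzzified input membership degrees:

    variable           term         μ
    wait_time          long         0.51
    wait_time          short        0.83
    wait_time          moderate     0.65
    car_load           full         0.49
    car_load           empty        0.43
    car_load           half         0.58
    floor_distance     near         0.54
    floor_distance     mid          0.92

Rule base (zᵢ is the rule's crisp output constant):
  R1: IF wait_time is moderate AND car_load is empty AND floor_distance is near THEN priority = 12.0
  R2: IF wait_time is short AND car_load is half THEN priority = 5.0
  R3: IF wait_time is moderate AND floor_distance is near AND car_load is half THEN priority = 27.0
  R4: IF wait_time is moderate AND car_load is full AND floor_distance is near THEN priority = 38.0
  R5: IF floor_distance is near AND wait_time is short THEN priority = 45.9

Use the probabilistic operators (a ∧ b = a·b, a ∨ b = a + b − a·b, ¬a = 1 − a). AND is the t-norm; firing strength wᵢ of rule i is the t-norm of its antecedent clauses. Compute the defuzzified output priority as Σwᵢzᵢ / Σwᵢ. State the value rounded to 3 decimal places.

R1 (z=12.0): moderate=0.65, empty=0.43, near=0.54; AND[a·b] → w = 0.1509
R2 (z=5.0): short=0.83, half=0.58; AND[a·b] → w = 0.4814
R3 (z=27.0): moderate=0.65, near=0.54, half=0.58; AND[a·b] → w = 0.2036
R4 (z=38.0): moderate=0.65, full=0.49, near=0.54; AND[a·b] → w = 0.1720
R5 (z=45.9): near=0.54, short=0.83; AND[a·b] → w = 0.4482
Weighted average = (0.1509·12.0 + 0.4814·5.0 + 0.2036·27.0 + 0.1720·38.0 + 0.4482·45.9) / (0.1509 + 0.4814 + 0.2036 + 0.1720 + 0.4482)
  = 36.8228 / 1.4561 = 25.289

25.289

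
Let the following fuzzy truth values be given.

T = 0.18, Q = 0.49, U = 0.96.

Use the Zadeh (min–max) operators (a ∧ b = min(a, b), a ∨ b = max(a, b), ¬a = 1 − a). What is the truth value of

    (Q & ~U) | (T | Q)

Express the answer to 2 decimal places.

~U = 1 − 0.96 = 0.04
Q & ~U = min(a, b) on (0.49, 0.04) = 0.04
T | Q = max(a, b) on (0.18, 0.49) = 0.49
(Q & ~U) | (T | Q) = max(a, b) on (0.04, 0.49) = 0.49

0.49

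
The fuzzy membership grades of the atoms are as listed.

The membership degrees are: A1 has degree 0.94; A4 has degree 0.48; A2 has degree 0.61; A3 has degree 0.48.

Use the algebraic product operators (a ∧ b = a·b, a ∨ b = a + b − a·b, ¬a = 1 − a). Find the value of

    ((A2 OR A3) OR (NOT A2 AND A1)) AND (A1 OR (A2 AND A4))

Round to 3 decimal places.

A2 OR A3 = a + b − a·b on (0.6100, 0.4800) = 0.7972
NOT A2 = 1 − 0.6100 = 0.3900
NOT A2 AND A1 = a·b on (0.3900, 0.9400) = 0.3666
(A2 OR A3) OR (NOT A2 AND A1) = a + b − a·b on (0.7972, 0.3666) = 0.8715
A2 AND A4 = a·b on (0.6100, 0.4800) = 0.2928
A1 OR (A2 AND A4) = a + b − a·b on (0.9400, 0.2928) = 0.9576
((A2 OR A3) OR (NOT A2 AND A1)) AND (A1 OR (A2 AND A4)) = a·b on (0.8715, 0.9576) = 0.8346

0.835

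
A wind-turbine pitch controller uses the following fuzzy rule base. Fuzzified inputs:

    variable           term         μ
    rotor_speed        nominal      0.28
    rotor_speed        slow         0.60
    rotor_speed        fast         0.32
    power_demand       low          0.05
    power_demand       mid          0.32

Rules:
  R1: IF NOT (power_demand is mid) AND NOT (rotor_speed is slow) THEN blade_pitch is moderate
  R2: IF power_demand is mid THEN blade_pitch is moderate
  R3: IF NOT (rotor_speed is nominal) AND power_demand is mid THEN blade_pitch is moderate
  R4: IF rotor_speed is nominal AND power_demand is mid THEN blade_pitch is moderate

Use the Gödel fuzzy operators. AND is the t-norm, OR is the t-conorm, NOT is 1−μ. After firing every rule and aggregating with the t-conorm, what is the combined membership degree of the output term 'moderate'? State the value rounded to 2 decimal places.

R1: ¬mid=1−0.32=0.68, ¬slow=1−0.60=0.40; AND[min(a, b)] → w = 0.40
R2: mid=0.32 → w = 0.32
R3: ¬nominal=1−0.28=0.72, mid=0.32; AND[min(a, b)] → w = 0.32
R4: nominal=0.28, mid=0.32; AND[min(a, b)] → w = 0.28
Rules with consequent 'moderate': {R1, R2, R3, R4} → strengths 0.40, 0.32, 0.32, 0.28
Aggregate via t-conorm [max(a, b)]: 0.40

0.40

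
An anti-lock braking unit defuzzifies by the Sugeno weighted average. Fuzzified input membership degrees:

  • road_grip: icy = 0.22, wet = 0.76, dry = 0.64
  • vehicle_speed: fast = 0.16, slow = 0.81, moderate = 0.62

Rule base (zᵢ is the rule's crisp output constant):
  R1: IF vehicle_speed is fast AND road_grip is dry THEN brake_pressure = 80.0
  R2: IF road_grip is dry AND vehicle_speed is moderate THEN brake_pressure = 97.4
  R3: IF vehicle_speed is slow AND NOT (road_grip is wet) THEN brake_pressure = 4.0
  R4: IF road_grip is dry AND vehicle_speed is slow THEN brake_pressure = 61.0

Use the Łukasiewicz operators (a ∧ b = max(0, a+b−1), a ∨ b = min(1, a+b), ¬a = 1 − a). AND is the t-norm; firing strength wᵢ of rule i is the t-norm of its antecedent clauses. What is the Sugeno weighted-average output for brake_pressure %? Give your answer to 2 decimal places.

69.70

R1 (z=80.0): fast=0.16, dry=0.64; AND[max(0, a+b−1)] → w = 0.00
R2 (z=97.4): dry=0.64, moderate=0.62; AND[max(0, a+b−1)] → w = 0.26
R3 (z=4.0): slow=0.81, ¬wet=1−0.76=0.24; AND[max(0, a+b−1)] → w = 0.05
R4 (z=61.0): dry=0.64, slow=0.81; AND[max(0, a+b−1)] → w = 0.45
Weighted average = (0.00·80.0 + 0.26·97.4 + 0.05·4.0 + 0.45·61.0) / (0.00 + 0.26 + 0.05 + 0.45)
  = 52.9740 / 0.7600 = 69.70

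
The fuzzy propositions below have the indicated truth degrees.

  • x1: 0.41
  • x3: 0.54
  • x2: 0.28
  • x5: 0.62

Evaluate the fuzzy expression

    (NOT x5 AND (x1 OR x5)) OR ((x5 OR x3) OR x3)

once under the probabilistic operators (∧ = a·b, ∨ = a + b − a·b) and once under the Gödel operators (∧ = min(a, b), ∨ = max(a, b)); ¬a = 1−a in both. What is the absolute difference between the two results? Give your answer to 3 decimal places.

Under probabilistic:
  NOT x5 = 1 − 0.6200 = 0.3800
  x1 OR x5 = a + b − a·b on (0.4100, 0.6200) = 0.7758
  NOT x5 AND (x1 OR x5) = a·b on (0.3800, 0.7758) = 0.2948
  x5 OR x3 = a + b − a·b on (0.6200, 0.5400) = 0.8252
  (x5 OR x3) OR x3 = a + b − a·b on (0.8252, 0.5400) = 0.9196
  (NOT x5 AND (x1 OR x5)) OR ((x5 OR x3) OR x3) = a + b − a·b on (0.2948, 0.9196) = 0.9433
  → value = 0.9433
Under Gödel:
  NOT x5 = 1 − 0.62 = 0.38
  x1 OR x5 = max(a, b) on (0.41, 0.62) = 0.62
  NOT x5 AND (x1 OR x5) = min(a, b) on (0.38, 0.62) = 0.38
  x5 OR x3 = max(a, b) on (0.62, 0.54) = 0.62
  (x5 OR x3) OR x3 = max(a, b) on (0.62, 0.54) = 0.62
  (NOT x5 AND (x1 OR x5)) OR ((x5 OR x3) OR x3) = max(a, b) on (0.38, 0.62) = 0.62
  → value = 0.6200
|0.9433 − 0.6200| = 0.323

0.323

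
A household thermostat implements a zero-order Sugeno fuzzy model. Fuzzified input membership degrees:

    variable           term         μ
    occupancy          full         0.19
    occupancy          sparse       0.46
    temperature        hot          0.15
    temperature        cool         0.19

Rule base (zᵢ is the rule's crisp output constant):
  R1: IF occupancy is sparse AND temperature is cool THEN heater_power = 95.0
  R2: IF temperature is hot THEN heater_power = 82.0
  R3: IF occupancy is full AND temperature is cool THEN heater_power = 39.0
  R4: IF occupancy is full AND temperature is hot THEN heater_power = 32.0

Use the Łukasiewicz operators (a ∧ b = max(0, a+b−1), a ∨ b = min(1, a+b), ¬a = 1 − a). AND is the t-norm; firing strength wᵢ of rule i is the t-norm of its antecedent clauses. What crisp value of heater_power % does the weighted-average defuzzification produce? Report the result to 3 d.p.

R1 (z=95.0): sparse=0.46, cool=0.19; AND[max(0, a+b−1)] → w = 0.00
R2 (z=82.0): hot=0.15 → w = 0.15
R3 (z=39.0): full=0.19, cool=0.19; AND[max(0, a+b−1)] → w = 0.00
R4 (z=32.0): full=0.19, hot=0.15; AND[max(0, a+b−1)] → w = 0.00
Weighted average = (0.00·95.0 + 0.15·82.0 + 0.00·39.0 + 0.00·32.0) / (0.00 + 0.15 + 0.00 + 0.00)
  = 12.3000 / 0.1500 = 82.000

82.000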